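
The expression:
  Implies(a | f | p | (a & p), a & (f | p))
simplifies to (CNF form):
(a | ~f) & (a | ~p) & (f | p | ~a)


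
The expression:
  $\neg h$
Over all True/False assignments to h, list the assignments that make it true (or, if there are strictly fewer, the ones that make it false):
is true only for:
  h=False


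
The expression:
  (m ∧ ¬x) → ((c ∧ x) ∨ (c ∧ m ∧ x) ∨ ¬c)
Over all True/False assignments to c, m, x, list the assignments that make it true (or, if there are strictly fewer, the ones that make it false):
is false only for:
  c=True, m=True, x=False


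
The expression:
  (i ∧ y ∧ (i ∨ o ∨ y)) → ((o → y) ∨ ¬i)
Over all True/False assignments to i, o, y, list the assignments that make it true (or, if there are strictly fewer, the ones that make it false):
is always true.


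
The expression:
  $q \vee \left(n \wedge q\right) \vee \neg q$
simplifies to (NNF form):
$\text{True}$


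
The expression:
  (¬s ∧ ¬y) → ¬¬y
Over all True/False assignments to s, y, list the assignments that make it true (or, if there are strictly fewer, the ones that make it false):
is false only for:
  s=False, y=False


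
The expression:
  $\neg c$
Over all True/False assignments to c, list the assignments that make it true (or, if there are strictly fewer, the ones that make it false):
is true only for:
  c=False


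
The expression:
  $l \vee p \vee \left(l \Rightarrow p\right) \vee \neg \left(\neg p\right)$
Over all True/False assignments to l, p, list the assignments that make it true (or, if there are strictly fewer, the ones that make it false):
is always true.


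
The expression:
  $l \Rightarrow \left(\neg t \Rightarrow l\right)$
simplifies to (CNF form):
$\text{True}$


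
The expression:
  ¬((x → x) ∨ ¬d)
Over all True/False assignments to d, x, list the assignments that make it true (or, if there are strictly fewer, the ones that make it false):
is never true.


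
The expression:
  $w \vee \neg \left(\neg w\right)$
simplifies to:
$w$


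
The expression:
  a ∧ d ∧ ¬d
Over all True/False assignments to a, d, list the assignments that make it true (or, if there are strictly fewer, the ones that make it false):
is never true.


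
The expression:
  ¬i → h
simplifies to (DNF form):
h ∨ i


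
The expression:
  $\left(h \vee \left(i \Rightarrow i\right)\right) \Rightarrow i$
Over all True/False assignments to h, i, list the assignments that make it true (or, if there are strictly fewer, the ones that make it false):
is true only for:
  h=False, i=True;
  h=True, i=True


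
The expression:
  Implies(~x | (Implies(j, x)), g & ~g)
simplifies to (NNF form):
False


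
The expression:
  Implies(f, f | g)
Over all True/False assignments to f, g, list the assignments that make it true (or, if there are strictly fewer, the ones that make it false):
is always true.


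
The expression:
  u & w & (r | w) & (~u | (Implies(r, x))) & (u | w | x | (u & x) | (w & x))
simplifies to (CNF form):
u & w & (x | ~r)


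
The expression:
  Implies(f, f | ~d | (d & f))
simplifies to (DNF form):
True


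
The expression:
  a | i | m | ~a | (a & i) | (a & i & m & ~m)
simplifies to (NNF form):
True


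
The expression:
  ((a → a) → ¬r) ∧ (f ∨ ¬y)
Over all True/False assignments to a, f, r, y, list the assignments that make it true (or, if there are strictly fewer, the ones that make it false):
is true only for:
  a=False, f=False, r=False, y=False;
  a=False, f=True, r=False, y=False;
  a=False, f=True, r=False, y=True;
  a=True, f=False, r=False, y=False;
  a=True, f=True, r=False, y=False;
  a=True, f=True, r=False, y=True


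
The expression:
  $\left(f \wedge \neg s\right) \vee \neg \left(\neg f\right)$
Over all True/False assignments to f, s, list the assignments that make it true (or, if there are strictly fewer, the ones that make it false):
is true only for:
  f=True, s=False;
  f=True, s=True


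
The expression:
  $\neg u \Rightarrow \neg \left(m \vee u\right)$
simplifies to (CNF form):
$u \vee \neg m$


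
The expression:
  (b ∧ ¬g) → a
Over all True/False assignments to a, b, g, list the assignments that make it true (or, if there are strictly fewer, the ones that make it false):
is false only for:
  a=False, b=True, g=False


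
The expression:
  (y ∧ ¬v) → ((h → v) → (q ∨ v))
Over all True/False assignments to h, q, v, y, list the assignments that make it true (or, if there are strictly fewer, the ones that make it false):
is false only for:
  h=False, q=False, v=False, y=True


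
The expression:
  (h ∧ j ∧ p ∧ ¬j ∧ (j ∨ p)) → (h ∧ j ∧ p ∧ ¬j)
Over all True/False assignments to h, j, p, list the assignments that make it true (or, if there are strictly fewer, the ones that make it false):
is always true.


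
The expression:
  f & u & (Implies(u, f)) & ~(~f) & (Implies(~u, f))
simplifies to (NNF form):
f & u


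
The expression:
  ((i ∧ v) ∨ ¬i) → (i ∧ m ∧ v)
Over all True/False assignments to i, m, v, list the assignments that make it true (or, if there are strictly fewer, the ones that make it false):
is true only for:
  i=True, m=False, v=False;
  i=True, m=True, v=False;
  i=True, m=True, v=True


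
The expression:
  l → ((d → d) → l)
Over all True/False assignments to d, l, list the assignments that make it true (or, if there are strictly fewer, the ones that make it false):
is always true.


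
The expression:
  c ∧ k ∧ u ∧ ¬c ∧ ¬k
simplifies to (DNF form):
False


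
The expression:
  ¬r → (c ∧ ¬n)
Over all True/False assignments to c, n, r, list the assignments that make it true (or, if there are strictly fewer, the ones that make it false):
is false only for:
  c=False, n=False, r=False;
  c=False, n=True, r=False;
  c=True, n=True, r=False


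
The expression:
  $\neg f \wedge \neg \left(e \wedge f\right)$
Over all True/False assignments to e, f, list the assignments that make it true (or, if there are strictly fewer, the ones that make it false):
is true only for:
  e=False, f=False;
  e=True, f=False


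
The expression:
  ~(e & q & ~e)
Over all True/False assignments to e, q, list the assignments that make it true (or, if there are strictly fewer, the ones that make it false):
is always true.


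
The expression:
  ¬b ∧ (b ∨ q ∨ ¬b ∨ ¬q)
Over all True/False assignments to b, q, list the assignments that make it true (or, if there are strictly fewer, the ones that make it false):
is true only for:
  b=False, q=False;
  b=False, q=True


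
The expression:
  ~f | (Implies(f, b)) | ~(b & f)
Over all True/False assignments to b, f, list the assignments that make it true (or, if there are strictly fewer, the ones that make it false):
is always true.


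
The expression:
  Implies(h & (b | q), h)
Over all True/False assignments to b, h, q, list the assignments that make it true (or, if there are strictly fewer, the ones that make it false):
is always true.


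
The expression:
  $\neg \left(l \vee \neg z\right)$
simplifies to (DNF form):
$z \wedge \neg l$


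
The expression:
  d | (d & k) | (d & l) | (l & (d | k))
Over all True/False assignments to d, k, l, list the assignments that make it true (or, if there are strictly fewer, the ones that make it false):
is false only for:
  d=False, k=False, l=False;
  d=False, k=False, l=True;
  d=False, k=True, l=False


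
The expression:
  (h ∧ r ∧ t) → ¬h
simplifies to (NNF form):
¬h ∨ ¬r ∨ ¬t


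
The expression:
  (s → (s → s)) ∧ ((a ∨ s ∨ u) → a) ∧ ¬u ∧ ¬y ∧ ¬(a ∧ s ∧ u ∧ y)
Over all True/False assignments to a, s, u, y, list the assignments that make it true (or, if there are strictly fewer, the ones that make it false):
is true only for:
  a=False, s=False, u=False, y=False;
  a=True, s=False, u=False, y=False;
  a=True, s=True, u=False, y=False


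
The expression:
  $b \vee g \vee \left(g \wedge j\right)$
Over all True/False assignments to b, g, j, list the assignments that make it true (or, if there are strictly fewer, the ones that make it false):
is false only for:
  b=False, g=False, j=False;
  b=False, g=False, j=True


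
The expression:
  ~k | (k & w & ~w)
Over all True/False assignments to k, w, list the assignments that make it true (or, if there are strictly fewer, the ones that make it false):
is true only for:
  k=False, w=False;
  k=False, w=True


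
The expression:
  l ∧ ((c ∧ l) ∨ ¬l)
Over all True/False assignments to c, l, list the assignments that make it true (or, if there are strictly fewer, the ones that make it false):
is true only for:
  c=True, l=True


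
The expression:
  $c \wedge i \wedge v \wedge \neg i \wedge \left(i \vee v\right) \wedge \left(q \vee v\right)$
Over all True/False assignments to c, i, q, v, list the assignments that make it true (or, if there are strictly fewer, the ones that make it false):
is never true.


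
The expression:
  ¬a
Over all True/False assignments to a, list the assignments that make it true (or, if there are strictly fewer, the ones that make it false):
is true only for:
  a=False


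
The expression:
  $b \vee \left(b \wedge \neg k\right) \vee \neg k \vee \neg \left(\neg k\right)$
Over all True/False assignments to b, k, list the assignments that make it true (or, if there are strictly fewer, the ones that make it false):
is always true.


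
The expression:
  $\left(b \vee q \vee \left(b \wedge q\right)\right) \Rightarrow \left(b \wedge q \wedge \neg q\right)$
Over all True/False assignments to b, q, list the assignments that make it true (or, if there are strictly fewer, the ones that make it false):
is true only for:
  b=False, q=False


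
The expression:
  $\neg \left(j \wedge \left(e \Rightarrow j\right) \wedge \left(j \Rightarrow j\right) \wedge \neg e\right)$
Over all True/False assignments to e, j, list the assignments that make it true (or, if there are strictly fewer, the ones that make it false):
is false only for:
  e=False, j=True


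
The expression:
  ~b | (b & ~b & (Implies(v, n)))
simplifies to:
~b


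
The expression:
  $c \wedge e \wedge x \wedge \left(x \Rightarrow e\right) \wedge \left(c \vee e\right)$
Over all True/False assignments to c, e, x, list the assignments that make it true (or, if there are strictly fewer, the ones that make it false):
is true only for:
  c=True, e=True, x=True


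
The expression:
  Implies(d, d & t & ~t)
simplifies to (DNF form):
~d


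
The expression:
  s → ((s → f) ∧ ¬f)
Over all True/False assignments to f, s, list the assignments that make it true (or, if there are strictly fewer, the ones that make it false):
is true only for:
  f=False, s=False;
  f=True, s=False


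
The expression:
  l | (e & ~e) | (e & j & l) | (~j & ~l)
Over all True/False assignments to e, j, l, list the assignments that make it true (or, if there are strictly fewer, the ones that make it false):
is false only for:
  e=False, j=True, l=False;
  e=True, j=True, l=False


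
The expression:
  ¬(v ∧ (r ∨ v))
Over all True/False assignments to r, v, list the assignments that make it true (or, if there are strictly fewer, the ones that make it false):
is true only for:
  r=False, v=False;
  r=True, v=False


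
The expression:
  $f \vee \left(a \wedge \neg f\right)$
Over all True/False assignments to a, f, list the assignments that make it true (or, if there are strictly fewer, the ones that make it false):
is false only for:
  a=False, f=False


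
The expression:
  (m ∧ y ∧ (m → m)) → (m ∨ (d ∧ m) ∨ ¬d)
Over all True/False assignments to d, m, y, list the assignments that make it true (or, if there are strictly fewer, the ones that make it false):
is always true.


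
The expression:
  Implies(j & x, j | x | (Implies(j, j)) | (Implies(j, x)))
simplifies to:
True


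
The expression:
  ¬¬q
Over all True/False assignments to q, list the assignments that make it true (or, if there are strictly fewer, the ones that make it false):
is true only for:
  q=True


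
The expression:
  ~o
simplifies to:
~o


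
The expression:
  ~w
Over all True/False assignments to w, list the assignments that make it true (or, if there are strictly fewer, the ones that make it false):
is true only for:
  w=False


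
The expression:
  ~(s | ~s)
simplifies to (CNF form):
False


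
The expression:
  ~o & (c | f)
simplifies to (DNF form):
(c & ~o) | (f & ~o)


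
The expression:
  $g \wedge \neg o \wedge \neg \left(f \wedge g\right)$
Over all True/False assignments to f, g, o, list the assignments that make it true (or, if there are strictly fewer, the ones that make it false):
is true only for:
  f=False, g=True, o=False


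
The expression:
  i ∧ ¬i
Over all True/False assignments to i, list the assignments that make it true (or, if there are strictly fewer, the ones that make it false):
is never true.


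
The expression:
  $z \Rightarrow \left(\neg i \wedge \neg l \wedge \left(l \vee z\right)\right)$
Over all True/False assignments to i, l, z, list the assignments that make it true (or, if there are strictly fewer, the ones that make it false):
is false only for:
  i=False, l=True, z=True;
  i=True, l=False, z=True;
  i=True, l=True, z=True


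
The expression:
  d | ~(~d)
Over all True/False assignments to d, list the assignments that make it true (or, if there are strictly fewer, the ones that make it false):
is true only for:
  d=True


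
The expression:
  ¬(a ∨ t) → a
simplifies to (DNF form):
a ∨ t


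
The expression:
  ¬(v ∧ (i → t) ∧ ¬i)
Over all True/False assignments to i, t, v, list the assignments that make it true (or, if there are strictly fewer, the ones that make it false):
is false only for:
  i=False, t=False, v=True;
  i=False, t=True, v=True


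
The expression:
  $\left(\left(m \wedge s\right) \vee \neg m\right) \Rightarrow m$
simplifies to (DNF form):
$m$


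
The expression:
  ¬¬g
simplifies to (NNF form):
g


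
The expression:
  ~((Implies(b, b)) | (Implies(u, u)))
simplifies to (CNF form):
False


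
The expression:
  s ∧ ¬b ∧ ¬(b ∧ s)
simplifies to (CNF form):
s ∧ ¬b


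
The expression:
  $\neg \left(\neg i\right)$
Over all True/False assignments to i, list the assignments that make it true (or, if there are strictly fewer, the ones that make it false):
is true only for:
  i=True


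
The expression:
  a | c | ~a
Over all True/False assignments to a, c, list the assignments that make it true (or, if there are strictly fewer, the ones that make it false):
is always true.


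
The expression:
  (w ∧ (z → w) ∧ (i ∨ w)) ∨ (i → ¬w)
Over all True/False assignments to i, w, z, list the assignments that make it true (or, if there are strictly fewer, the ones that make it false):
is always true.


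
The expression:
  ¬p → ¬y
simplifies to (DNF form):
p ∨ ¬y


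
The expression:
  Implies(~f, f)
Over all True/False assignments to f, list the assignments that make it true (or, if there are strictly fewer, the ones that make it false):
is true only for:
  f=True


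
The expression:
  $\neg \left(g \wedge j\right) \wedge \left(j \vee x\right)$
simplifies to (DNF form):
$\left(j \wedge \neg g\right) \vee \left(x \wedge \neg j\right)$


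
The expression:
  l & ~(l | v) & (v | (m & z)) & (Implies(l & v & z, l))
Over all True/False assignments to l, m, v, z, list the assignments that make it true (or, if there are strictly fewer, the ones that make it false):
is never true.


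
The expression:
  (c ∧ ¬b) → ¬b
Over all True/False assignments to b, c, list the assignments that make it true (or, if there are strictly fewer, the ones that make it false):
is always true.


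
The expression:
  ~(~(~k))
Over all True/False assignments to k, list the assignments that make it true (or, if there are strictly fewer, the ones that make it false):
is true only for:
  k=False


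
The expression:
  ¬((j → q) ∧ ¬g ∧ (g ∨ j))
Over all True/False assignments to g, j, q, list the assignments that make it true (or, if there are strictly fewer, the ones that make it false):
is false only for:
  g=False, j=True, q=True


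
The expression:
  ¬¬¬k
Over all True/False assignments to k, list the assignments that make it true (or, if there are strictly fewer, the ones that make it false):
is true only for:
  k=False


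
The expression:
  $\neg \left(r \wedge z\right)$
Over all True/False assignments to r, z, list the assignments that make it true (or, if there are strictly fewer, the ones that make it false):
is false only for:
  r=True, z=True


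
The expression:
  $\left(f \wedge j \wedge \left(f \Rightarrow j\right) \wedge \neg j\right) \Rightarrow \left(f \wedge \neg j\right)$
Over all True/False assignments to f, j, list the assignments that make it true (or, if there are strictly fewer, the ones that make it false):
is always true.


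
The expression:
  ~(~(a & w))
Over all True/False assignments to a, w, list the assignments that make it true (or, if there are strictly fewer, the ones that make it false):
is true only for:
  a=True, w=True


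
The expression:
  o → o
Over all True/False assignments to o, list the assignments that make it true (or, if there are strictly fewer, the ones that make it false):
is always true.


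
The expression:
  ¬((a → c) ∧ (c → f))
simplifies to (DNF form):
(a ∧ ¬c) ∨ (c ∧ ¬f)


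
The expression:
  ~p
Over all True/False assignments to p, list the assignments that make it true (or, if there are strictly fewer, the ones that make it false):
is true only for:
  p=False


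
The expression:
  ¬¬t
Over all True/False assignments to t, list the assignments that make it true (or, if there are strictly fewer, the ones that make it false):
is true only for:
  t=True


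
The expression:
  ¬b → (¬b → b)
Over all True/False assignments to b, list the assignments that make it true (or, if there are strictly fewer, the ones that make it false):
is true only for:
  b=True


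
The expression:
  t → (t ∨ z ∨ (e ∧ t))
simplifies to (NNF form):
True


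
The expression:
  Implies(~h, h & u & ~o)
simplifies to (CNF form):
h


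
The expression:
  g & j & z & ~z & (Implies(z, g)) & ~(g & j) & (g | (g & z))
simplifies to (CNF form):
False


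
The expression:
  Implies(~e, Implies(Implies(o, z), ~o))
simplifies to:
e | ~o | ~z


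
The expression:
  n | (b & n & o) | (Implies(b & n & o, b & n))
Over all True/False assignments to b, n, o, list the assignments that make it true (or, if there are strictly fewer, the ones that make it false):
is always true.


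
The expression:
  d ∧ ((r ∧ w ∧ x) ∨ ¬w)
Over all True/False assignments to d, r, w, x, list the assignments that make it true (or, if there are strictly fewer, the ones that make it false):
is true only for:
  d=True, r=False, w=False, x=False;
  d=True, r=False, w=False, x=True;
  d=True, r=True, w=False, x=False;
  d=True, r=True, w=False, x=True;
  d=True, r=True, w=True, x=True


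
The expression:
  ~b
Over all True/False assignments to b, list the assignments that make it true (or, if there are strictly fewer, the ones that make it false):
is true only for:
  b=False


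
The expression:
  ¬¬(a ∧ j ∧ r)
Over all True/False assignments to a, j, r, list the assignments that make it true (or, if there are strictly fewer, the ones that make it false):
is true only for:
  a=True, j=True, r=True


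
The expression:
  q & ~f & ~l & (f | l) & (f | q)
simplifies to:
False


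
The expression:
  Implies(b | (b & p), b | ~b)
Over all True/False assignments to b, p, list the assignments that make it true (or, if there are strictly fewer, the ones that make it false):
is always true.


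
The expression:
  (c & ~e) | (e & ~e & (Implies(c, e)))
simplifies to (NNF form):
c & ~e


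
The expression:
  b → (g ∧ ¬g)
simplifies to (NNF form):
¬b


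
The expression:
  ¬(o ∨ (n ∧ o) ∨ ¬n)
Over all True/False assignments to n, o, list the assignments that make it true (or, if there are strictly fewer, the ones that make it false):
is true only for:
  n=True, o=False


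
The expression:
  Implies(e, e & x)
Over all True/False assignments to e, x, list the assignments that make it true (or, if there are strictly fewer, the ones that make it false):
is false only for:
  e=True, x=False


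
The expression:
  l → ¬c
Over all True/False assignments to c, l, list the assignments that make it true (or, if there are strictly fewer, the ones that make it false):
is false only for:
  c=True, l=True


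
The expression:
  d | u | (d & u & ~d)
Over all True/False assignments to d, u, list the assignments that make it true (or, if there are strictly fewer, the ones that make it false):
is false only for:
  d=False, u=False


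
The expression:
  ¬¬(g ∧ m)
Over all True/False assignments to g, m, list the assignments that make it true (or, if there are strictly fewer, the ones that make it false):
is true only for:
  g=True, m=True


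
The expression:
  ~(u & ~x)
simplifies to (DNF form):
x | ~u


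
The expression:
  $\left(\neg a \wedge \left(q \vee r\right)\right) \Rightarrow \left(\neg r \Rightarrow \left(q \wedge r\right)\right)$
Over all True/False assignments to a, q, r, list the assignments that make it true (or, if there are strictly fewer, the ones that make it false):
is false only for:
  a=False, q=True, r=False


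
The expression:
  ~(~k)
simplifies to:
k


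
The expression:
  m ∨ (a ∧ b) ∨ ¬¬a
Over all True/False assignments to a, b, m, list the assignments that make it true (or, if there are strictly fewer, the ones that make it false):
is false only for:
  a=False, b=False, m=False;
  a=False, b=True, m=False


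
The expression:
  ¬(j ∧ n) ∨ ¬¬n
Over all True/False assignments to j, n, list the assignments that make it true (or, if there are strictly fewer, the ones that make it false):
is always true.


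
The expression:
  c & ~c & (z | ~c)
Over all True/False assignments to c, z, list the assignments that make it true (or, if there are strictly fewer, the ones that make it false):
is never true.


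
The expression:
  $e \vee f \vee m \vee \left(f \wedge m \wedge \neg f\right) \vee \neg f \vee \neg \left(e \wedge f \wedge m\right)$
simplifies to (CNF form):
$\text{True}$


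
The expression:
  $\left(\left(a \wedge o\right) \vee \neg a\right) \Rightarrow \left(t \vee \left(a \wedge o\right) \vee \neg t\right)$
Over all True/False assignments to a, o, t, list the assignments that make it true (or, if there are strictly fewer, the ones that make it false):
is always true.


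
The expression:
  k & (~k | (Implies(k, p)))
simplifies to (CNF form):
k & p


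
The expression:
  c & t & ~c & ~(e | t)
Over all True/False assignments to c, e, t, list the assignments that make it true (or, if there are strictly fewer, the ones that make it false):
is never true.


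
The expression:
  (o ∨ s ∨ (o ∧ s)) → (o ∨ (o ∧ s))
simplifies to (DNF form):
o ∨ ¬s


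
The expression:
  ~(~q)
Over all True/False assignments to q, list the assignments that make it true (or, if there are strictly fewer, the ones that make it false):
is true only for:
  q=True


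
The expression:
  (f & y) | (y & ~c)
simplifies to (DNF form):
(f & y) | (y & ~c)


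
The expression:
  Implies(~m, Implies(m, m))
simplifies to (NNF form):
True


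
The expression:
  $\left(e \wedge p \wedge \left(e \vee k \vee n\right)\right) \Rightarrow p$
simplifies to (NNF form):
$\text{True}$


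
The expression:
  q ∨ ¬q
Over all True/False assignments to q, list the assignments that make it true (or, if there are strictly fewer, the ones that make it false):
is always true.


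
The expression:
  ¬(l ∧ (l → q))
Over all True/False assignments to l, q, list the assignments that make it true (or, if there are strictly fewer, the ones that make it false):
is false only for:
  l=True, q=True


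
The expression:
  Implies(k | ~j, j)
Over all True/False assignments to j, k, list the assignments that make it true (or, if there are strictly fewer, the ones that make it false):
is true only for:
  j=True, k=False;
  j=True, k=True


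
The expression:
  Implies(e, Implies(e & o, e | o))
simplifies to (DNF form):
True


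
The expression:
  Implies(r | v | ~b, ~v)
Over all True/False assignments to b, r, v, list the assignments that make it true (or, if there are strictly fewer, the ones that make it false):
is true only for:
  b=False, r=False, v=False;
  b=False, r=True, v=False;
  b=True, r=False, v=False;
  b=True, r=True, v=False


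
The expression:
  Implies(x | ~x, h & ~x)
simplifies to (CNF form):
h & ~x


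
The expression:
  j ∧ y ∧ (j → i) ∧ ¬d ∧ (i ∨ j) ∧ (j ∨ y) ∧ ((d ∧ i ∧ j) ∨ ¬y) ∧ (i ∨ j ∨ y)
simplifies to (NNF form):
False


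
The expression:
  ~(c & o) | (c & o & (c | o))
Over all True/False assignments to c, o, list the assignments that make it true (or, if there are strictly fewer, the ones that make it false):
is always true.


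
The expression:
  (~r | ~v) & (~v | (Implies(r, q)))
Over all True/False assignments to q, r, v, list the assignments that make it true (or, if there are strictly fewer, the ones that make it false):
is false only for:
  q=False, r=True, v=True;
  q=True, r=True, v=True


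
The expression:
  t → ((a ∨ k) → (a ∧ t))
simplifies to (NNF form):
a ∨ ¬k ∨ ¬t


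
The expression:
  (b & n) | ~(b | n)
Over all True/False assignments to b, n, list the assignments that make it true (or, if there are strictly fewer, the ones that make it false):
is true only for:
  b=False, n=False;
  b=True, n=True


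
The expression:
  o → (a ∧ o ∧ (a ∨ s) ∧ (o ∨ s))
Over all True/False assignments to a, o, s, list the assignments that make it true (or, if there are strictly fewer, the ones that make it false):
is false only for:
  a=False, o=True, s=False;
  a=False, o=True, s=True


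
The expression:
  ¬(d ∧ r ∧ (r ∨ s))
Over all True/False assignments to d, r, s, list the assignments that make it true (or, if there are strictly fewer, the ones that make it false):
is false only for:
  d=True, r=True, s=False;
  d=True, r=True, s=True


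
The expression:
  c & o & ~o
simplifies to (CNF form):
False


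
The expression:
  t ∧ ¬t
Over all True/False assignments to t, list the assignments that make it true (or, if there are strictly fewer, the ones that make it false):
is never true.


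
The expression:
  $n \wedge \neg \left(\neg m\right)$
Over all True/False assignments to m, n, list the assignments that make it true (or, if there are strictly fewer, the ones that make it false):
is true only for:
  m=True, n=True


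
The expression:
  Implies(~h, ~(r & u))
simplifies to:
h | ~r | ~u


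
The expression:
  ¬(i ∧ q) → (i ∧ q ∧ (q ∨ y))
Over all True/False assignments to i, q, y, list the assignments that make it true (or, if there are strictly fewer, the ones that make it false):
is true only for:
  i=True, q=True, y=False;
  i=True, q=True, y=True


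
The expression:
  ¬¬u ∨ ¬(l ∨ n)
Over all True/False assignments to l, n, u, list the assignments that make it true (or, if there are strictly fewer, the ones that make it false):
is false only for:
  l=False, n=True, u=False;
  l=True, n=False, u=False;
  l=True, n=True, u=False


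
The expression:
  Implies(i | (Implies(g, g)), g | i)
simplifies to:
g | i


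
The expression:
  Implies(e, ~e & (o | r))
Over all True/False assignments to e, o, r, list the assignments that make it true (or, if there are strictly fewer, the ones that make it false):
is true only for:
  e=False, o=False, r=False;
  e=False, o=False, r=True;
  e=False, o=True, r=False;
  e=False, o=True, r=True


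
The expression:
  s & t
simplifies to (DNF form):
s & t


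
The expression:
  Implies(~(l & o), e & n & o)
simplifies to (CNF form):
o & (e | l) & (l | n)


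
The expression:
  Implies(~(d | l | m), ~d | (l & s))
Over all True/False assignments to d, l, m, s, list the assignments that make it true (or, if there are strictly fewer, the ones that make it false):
is always true.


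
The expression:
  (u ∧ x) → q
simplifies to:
q ∨ ¬u ∨ ¬x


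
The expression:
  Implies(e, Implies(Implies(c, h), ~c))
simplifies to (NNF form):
~c | ~e | ~h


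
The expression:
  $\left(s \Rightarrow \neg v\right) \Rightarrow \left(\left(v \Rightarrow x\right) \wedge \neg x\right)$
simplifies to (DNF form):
$\left(s \wedge v\right) \vee \left(\neg v \wedge \neg x\right)$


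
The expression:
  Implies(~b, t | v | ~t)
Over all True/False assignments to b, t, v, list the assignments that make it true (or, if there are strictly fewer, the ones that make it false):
is always true.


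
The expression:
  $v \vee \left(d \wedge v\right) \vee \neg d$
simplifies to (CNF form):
$v \vee \neg d$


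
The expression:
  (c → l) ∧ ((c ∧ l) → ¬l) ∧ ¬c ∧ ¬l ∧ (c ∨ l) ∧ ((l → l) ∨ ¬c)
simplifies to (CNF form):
False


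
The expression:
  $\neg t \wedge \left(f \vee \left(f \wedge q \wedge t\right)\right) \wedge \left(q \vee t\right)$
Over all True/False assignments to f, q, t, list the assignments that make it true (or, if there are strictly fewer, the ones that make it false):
is true only for:
  f=True, q=True, t=False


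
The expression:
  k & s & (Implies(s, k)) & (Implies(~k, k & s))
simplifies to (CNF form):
k & s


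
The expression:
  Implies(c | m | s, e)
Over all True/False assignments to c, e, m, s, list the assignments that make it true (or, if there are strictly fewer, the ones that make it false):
is false only for:
  c=False, e=False, m=False, s=True;
  c=False, e=False, m=True, s=False;
  c=False, e=False, m=True, s=True;
  c=True, e=False, m=False, s=False;
  c=True, e=False, m=False, s=True;
  c=True, e=False, m=True, s=False;
  c=True, e=False, m=True, s=True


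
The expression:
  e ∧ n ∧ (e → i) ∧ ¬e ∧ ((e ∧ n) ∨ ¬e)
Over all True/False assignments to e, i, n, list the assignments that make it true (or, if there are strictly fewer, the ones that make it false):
is never true.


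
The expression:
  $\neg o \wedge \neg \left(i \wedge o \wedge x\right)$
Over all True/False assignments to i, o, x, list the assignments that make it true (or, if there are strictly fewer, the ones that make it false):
is true only for:
  i=False, o=False, x=False;
  i=False, o=False, x=True;
  i=True, o=False, x=False;
  i=True, o=False, x=True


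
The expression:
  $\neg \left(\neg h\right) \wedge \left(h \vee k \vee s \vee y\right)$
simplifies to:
$h$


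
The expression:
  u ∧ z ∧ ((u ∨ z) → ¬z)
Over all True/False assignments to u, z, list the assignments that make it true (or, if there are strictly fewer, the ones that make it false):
is never true.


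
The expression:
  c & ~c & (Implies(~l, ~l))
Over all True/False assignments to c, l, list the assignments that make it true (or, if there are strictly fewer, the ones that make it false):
is never true.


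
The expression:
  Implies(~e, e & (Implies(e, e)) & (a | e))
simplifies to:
e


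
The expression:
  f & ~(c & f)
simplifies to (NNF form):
f & ~c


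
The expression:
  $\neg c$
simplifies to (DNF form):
$\neg c$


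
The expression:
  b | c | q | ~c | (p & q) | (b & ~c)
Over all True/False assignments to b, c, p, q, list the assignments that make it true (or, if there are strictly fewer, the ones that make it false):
is always true.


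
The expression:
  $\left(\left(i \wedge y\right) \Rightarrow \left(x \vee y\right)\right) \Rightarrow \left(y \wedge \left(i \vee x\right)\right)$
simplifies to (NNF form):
$y \wedge \left(i \vee x\right)$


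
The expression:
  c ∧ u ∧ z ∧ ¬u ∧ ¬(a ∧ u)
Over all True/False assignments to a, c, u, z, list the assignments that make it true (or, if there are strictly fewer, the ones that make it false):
is never true.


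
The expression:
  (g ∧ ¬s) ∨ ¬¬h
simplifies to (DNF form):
h ∨ (g ∧ ¬s)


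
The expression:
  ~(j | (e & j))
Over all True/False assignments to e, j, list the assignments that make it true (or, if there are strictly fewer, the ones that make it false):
is true only for:
  e=False, j=False;
  e=True, j=False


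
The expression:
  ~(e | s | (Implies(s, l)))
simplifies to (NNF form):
False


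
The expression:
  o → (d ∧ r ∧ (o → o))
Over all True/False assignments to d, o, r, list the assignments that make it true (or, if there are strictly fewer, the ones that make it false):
is false only for:
  d=False, o=True, r=False;
  d=False, o=True, r=True;
  d=True, o=True, r=False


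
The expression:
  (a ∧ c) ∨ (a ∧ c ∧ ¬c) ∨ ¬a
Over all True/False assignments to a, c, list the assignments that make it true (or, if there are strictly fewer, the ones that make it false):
is false only for:
  a=True, c=False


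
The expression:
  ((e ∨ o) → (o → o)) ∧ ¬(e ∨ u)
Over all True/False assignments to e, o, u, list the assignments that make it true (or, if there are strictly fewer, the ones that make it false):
is true only for:
  e=False, o=False, u=False;
  e=False, o=True, u=False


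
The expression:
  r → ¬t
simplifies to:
¬r ∨ ¬t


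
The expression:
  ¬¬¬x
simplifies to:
¬x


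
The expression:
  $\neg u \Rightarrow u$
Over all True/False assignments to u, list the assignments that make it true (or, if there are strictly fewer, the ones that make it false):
is true only for:
  u=True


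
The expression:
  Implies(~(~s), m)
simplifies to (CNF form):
m | ~s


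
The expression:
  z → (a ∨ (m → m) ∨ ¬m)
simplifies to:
True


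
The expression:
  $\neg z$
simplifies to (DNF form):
$\neg z$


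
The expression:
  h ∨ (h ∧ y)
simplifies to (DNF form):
h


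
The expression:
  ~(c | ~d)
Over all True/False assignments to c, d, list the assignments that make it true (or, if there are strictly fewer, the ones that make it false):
is true only for:
  c=False, d=True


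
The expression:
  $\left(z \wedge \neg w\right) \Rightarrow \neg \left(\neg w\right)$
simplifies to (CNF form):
$w \vee \neg z$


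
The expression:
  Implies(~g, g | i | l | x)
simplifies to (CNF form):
g | i | l | x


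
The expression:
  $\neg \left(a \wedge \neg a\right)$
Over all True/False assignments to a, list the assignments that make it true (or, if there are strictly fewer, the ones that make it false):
is always true.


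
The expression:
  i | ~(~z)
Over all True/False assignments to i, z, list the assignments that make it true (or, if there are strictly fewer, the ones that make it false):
is false only for:
  i=False, z=False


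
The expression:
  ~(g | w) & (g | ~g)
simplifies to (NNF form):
~g & ~w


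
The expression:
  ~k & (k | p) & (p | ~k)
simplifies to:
p & ~k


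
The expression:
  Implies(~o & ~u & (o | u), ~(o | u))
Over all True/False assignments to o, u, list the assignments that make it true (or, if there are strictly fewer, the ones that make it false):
is always true.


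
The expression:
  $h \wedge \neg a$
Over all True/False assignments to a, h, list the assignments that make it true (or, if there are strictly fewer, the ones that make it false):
is true only for:
  a=False, h=True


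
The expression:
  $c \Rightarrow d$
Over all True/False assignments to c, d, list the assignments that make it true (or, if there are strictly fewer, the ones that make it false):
is false only for:
  c=True, d=False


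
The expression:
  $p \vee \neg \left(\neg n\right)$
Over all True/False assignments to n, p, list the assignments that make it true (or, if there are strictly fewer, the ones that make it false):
is false only for:
  n=False, p=False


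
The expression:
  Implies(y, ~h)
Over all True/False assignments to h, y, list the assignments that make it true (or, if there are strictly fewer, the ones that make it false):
is false only for:
  h=True, y=True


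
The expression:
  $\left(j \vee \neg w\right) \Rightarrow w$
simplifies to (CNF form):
$w$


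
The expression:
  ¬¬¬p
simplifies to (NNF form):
¬p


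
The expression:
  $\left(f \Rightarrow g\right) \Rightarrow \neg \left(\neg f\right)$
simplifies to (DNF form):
$f$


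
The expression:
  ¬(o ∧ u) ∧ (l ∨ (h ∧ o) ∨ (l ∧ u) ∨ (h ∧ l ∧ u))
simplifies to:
(h ∨ l) ∧ (l ∨ o) ∧ (¬o ∨ ¬u)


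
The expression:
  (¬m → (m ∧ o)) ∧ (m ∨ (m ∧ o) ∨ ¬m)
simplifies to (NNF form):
m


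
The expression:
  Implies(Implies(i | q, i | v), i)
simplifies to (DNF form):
i | (q & ~v)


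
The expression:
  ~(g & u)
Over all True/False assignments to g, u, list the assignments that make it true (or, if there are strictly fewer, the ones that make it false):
is false only for:
  g=True, u=True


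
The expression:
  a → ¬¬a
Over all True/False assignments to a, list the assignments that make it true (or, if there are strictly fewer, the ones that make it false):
is always true.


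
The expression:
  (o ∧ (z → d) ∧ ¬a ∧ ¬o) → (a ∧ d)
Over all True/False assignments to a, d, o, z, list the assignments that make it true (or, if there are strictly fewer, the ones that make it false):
is always true.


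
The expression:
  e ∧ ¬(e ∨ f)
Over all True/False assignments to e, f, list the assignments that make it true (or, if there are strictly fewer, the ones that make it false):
is never true.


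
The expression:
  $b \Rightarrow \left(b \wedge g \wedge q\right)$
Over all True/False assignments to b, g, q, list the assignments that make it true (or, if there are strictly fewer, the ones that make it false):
is false only for:
  b=True, g=False, q=False;
  b=True, g=False, q=True;
  b=True, g=True, q=False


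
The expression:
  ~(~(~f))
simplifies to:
~f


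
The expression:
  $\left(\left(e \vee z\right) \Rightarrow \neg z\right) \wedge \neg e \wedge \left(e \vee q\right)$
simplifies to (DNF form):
$q \wedge \neg e \wedge \neg z$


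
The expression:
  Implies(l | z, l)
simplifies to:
l | ~z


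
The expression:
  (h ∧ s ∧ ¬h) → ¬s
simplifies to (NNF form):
True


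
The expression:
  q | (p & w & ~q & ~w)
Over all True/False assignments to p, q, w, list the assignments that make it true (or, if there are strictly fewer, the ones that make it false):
is true only for:
  p=False, q=True, w=False;
  p=False, q=True, w=True;
  p=True, q=True, w=False;
  p=True, q=True, w=True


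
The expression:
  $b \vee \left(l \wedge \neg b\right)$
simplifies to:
$b \vee l$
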